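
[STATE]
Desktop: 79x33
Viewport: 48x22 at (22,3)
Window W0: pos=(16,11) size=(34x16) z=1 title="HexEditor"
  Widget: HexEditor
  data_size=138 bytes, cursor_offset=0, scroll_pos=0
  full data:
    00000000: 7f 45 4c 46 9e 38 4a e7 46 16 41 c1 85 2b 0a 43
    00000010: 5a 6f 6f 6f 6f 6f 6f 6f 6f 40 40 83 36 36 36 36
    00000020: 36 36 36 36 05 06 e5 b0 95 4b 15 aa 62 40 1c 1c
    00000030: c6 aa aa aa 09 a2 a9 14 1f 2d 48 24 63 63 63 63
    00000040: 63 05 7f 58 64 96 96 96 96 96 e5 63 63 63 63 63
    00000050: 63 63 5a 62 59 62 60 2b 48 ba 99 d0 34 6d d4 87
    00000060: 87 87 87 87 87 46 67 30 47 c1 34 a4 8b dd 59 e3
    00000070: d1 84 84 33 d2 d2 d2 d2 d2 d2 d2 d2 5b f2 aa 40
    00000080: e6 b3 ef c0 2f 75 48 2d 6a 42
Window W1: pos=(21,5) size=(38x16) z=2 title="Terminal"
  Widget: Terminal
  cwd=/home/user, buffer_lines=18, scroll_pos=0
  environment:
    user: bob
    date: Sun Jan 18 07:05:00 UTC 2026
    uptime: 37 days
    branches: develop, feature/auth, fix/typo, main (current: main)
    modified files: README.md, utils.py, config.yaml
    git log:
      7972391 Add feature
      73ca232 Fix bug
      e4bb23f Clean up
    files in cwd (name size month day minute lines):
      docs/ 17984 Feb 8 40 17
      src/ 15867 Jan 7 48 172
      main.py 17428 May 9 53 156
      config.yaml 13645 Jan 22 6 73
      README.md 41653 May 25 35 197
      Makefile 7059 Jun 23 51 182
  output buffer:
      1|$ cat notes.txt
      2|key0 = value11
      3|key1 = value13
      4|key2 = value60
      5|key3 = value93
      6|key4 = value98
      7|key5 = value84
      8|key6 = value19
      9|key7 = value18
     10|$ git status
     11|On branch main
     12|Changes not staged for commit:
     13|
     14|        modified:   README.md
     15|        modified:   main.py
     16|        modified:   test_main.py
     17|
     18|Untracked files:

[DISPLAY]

                                                
                                                
━━━━━━━━━━━━━━━━━━━━━━━━━━━━━━━━━━━━┓           
 Terminal                           ┃           
────────────────────────────────────┨           
$ cat notes.txt                     ┃           
key0 = value11                      ┃           
key1 = value13                      ┃           
key2 = value60                      ┃           
key3 = value93                      ┃           
key4 = value98                      ┃           
key5 = value84                      ┃           
key6 = value19                      ┃           
key7 = value18                      ┃           
$ git status                        ┃           
On branch main                      ┃           
Changes not staged for commit:      ┃           
━━━━━━━━━━━━━━━━━━━━━━━━━━━━━━━━━━━━┛           
070  d1 84 84 33 d2 d2 d2 d┃                    
080  e6 b3 ef c0 2f 75 48 2┃                    
                           ┃                    
                           ┃                    


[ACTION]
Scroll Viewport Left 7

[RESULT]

                                                
                                                
      ┏━━━━━━━━━━━━━━━━━━━━━━━━━━━━━━━━━━━━┓    
      ┃ Terminal                           ┃    
      ┠────────────────────────────────────┨    
      ┃$ cat notes.txt                     ┃    
      ┃key0 = value11                      ┃    
      ┃key1 = value13                      ┃    
 ┏━━━━┃key2 = value60                      ┃    
 ┃ Hex┃key3 = value93                      ┃    
 ┠────┃key4 = value98                      ┃    
 ┃0000┃key5 = value84                      ┃    
 ┃0000┃key6 = value19                      ┃    
 ┃0000┃key7 = value18                      ┃    
 ┃0000┃$ git status                        ┃    
 ┃0000┃On branch main                      ┃    
 ┃0000┃Changes not staged for commit:      ┃    
 ┃0000┗━━━━━━━━━━━━━━━━━━━━━━━━━━━━━━━━━━━━┛    
 ┃00000070  d1 84 84 33 d2 d2 d2 d┃             
 ┃00000080  e6 b3 ef c0 2f 75 48 2┃             
 ┃                                ┃             
 ┃                                ┃             


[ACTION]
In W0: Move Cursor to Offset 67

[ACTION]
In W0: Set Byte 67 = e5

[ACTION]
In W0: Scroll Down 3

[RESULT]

                                                
                                                
      ┏━━━━━━━━━━━━━━━━━━━━━━━━━━━━━━━━━━━━┓    
      ┃ Terminal                           ┃    
      ┠────────────────────────────────────┨    
      ┃$ cat notes.txt                     ┃    
      ┃key0 = value11                      ┃    
      ┃key1 = value13                      ┃    
 ┏━━━━┃key2 = value60                      ┃    
 ┃ Hex┃key3 = value93                      ┃    
 ┠────┃key4 = value98                      ┃    
 ┃0000┃key5 = value84                      ┃    
 ┃0000┃key6 = value19                      ┃    
 ┃0000┃key7 = value18                      ┃    
 ┃0000┃$ git status                        ┃    
 ┃0000┃On branch main                      ┃    
 ┃0000┃Changes not staged for commit:      ┃    
 ┃    ┗━━━━━━━━━━━━━━━━━━━━━━━━━━━━━━━━━━━━┛    
 ┃                                ┃             
 ┃                                ┃             
 ┃                                ┃             
 ┃                                ┃             


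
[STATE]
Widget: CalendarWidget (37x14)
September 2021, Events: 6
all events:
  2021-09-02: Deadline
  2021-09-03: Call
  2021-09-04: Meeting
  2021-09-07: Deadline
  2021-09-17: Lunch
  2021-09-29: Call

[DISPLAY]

            September 2021           
Mo Tu We Th Fr Sa Su                 
       1  2*  3*  4*  5              
 6  7*  8  9 10 11 12                
13 14 15 16 17* 18 19                
20 21 22 23 24 25 26                 
27 28 29* 30                         
                                     
                                     
                                     
                                     
                                     
                                     
                                     


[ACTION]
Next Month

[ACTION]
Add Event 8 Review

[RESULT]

             October 2021            
Mo Tu We Th Fr Sa Su                 
             1  2  3                 
 4  5  6  7  8*  9 10                
11 12 13 14 15 16 17                 
18 19 20 21 22 23 24                 
25 26 27 28 29 30 31                 
                                     
                                     
                                     
                                     
                                     
                                     
                                     


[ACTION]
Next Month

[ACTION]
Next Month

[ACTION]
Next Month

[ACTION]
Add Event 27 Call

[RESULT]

             January 2022            
Mo Tu We Th Fr Sa Su                 
                1  2                 
 3  4  5  6  7  8  9                 
10 11 12 13 14 15 16                 
17 18 19 20 21 22 23                 
24 25 26 27* 28 29 30                
31                                   
                                     
                                     
                                     
                                     
                                     
                                     


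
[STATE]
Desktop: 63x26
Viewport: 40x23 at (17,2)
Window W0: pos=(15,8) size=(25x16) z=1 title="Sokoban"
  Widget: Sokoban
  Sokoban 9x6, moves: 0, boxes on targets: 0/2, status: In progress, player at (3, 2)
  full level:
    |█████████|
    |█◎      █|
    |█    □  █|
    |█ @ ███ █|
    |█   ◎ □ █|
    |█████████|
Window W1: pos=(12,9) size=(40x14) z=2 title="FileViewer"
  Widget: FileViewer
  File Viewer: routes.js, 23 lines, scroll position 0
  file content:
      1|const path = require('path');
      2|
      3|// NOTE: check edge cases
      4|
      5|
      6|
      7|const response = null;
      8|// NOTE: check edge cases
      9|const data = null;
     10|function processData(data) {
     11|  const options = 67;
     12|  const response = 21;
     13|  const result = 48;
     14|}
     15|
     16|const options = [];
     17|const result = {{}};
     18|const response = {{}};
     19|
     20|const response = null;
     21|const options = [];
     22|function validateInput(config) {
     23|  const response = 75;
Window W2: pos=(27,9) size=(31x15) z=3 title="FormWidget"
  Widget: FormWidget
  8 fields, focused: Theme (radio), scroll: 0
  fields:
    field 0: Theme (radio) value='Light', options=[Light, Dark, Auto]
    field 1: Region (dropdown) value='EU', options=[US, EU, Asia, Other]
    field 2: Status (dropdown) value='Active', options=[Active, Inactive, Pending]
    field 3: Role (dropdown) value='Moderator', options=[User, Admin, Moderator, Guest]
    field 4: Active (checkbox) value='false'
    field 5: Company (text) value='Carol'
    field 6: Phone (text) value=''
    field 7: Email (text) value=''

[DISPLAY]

                                        
                                        
                                        
                                        
                                        
                                        
━━━━━━━━━━━━━━━━━━━━━━┓                 
━━━━━━━━━━┏━━━━━━━━━━━━━━━━━━━━━━━━━━━━━
eViewer   ┃ FormWidget                  
──────────┠─────────────────────────────
t path = r┃> Theme:      (●) Light  ( ) 
          ┃  Region:     [EU          ▼]
OTE: check┃  Status:     [Active      ▼]
          ┃  Role:       [Moderator   ▼]
          ┃  Active:     [ ]            
          ┃  Company:    [Carol        ]
t response┃  Phone:      [             ]
OTE: check┃  Email:      [             ]
t data = n┃                             
tion proce┃                             
━━━━━━━━━━┃                             
━━━━━━━━━━┗━━━━━━━━━━━━━━━━━━━━━━━━━━━━━
                                        


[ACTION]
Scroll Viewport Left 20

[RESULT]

                                        
                                        
                                        
                                        
                                        
                                        
               ┏━━━━━━━━━━━━━━━━━━━━━━━┓
            ┏━━━━━━━━━━━━━━┏━━━━━━━━━━━━
            ┃ FileViewer   ┃ FormWidget 
            ┠──────────────┠────────────
            ┃const path = r┃> Theme:    
            ┃              ┃  Region:   
            ┃// NOTE: check┃  Status:   
            ┃              ┃  Role:     
            ┃              ┃  Active:   
            ┃              ┃  Company:  
            ┃const response┃  Phone:    
            ┃// NOTE: check┃  Email:    
            ┃const data = n┃            
            ┃function proce┃            
            ┗━━━━━━━━━━━━━━┃            
               ┗━━━━━━━━━━━┗━━━━━━━━━━━━
                                        


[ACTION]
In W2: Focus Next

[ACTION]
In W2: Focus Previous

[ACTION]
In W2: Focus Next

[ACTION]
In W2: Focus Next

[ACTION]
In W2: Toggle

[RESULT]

                                        
                                        
                                        
                                        
                                        
                                        
               ┏━━━━━━━━━━━━━━━━━━━━━━━┓
            ┏━━━━━━━━━━━━━━┏━━━━━━━━━━━━
            ┃ FileViewer   ┃ FormWidget 
            ┠──────────────┠────────────
            ┃const path = r┃  Theme:    
            ┃              ┃  Region:   
            ┃// NOTE: check┃> Status:   
            ┃              ┃  Role:     
            ┃              ┃  Active:   
            ┃              ┃  Company:  
            ┃const response┃  Phone:    
            ┃// NOTE: check┃  Email:    
            ┃const data = n┃            
            ┃function proce┃            
            ┗━━━━━━━━━━━━━━┃            
               ┗━━━━━━━━━━━┗━━━━━━━━━━━━
                                        


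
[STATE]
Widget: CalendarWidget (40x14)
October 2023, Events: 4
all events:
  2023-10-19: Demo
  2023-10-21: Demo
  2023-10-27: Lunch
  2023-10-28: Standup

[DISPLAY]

              October 2023              
Mo Tu We Th Fr Sa Su                    
                   1                    
 2  3  4  5  6  7  8                    
 9 10 11 12 13 14 15                    
16 17 18 19* 20 21* 22                  
23 24 25 26 27* 28* 29                  
30 31                                   
                                        
                                        
                                        
                                        
                                        
                                        


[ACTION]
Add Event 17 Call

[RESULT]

              October 2023              
Mo Tu We Th Fr Sa Su                    
                   1                    
 2  3  4  5  6  7  8                    
 9 10 11 12 13 14 15                    
16 17* 18 19* 20 21* 22                 
23 24 25 26 27* 28* 29                  
30 31                                   
                                        
                                        
                                        
                                        
                                        
                                        


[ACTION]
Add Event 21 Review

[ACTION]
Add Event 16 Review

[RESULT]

              October 2023              
Mo Tu We Th Fr Sa Su                    
                   1                    
 2  3  4  5  6  7  8                    
 9 10 11 12 13 14 15                    
16* 17* 18 19* 20 21* 22                
23 24 25 26 27* 28* 29                  
30 31                                   
                                        
                                        
                                        
                                        
                                        
                                        


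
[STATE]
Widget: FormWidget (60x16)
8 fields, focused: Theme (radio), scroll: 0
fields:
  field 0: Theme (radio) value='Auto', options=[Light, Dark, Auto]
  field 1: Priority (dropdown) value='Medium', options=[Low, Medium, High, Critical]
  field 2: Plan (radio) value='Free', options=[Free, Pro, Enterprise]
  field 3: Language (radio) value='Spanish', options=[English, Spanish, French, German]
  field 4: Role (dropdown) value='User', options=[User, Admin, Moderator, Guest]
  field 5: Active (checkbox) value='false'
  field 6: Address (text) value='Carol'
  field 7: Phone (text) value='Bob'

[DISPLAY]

> Theme:      ( ) Light  ( ) Dark  (●) Auto                 
  Priority:   [Medium                                     ▼]
  Plan:       (●) Free  ( ) Pro  ( ) Enterprise             
  Language:   ( ) English  (●) Spanish  ( ) French  ( ) Germ
  Role:       [User                                       ▼]
  Active:     [ ]                                           
  Address:    [Carol                                       ]
  Phone:      [Bob                                         ]
                                                            
                                                            
                                                            
                                                            
                                                            
                                                            
                                                            
                                                            


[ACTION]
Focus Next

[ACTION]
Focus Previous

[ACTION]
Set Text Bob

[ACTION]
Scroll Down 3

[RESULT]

  Language:   ( ) English  (●) Spanish  ( ) French  ( ) Germ
  Role:       [User                                       ▼]
  Active:     [ ]                                           
  Address:    [Carol                                       ]
  Phone:      [Bob                                         ]
                                                            
                                                            
                                                            
                                                            
                                                            
                                                            
                                                            
                                                            
                                                            
                                                            
                                                            


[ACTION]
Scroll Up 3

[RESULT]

> Theme:      ( ) Light  ( ) Dark  (●) Auto                 
  Priority:   [Medium                                     ▼]
  Plan:       (●) Free  ( ) Pro  ( ) Enterprise             
  Language:   ( ) English  (●) Spanish  ( ) French  ( ) Germ
  Role:       [User                                       ▼]
  Active:     [ ]                                           
  Address:    [Carol                                       ]
  Phone:      [Bob                                         ]
                                                            
                                                            
                                                            
                                                            
                                                            
                                                            
                                                            
                                                            


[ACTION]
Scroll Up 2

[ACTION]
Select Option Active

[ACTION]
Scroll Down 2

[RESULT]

  Plan:       (●) Free  ( ) Pro  ( ) Enterprise             
  Language:   ( ) English  (●) Spanish  ( ) French  ( ) Germ
  Role:       [User                                       ▼]
  Active:     [ ]                                           
  Address:    [Carol                                       ]
  Phone:      [Bob                                         ]
                                                            
                                                            
                                                            
                                                            
                                                            
                                                            
                                                            
                                                            
                                                            
                                                            


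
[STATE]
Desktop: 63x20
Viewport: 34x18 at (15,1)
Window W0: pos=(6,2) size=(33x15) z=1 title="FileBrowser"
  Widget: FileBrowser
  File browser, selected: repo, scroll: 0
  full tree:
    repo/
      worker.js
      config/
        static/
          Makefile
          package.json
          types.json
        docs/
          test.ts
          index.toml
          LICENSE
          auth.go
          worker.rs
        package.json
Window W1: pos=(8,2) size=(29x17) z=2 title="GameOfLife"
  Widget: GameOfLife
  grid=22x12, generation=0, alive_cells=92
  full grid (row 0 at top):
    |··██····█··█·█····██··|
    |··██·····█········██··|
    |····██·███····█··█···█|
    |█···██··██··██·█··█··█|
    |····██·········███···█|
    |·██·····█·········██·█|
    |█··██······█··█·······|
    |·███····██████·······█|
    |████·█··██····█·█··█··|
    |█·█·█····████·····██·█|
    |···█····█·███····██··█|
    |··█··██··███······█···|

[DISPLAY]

                                  
━━━━━━━━━━━━━━━━━━━━━┓━┓          
fLife                ┃ ┃          
─────────────────────┨─┨          
                     ┃ ┃          
··█··█·█····██··     ┃ ┃          
···█········██··     ┃ ┃          
·███····█··█···█     ┃ ┃          
··██··██·█··█··█     ┃ ┃          
·········███···█     ┃ ┃          
··█·········██·█     ┃ ┃          
·····█··█·······     ┃ ┃          
··██████·······█     ┃ ┃          
··██····█·█··█··     ┃ ┃          
···████·····██·█     ┃ ┃          
··█·███····██··█     ┃━┛          
█··███······█···     ┃            
━━━━━━━━━━━━━━━━━━━━━┛            


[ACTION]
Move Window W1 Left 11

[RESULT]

                                  
━━━━━━━━━━━━━┓━━━━━━━━━┓          
             ┃         ┃          
─────────────┨─────────┨          
             ┃         ┃          
····██··     ┃         ┃          
····██··     ┃         ┃          
█··█···█     ┃         ┃          
·█··█··█     ┃         ┃          
·███···█     ┃         ┃          
····██·█     ┃         ┃          
█·······     ┃         ┃          
·······█     ┃         ┃          
█·█··█··     ┃         ┃          
····██·█     ┃         ┃          
···██··█     ┃━━━━━━━━━┛          
····█···     ┃                    
━━━━━━━━━━━━━┛                    


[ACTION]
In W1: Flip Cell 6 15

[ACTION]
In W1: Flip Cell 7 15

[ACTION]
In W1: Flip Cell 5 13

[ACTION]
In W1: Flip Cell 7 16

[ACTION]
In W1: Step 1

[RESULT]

                                  
━━━━━━━━━━━━━┓━━━━━━━━━┓          
             ┃         ┃          
─────────────┨─────────┨          
             ┃         ┃          
····██··     ┃         ┃          
···█·██·     ┃         ┃          
█··█·██·     ┃         ┃          
·█··█·██     ┃         ┃          
·███·█·█     ┃         ┃          
···██·█·     ┃         ┃          
·██···█·     ┃         ┃          
··█·····     ┃         ┃          
█·████··     ┃         ┃          
·····█··     ┃         ┃          
···█··█·     ┃━━━━━━━━━┛          
···██···     ┃                    
━━━━━━━━━━━━━┛                    


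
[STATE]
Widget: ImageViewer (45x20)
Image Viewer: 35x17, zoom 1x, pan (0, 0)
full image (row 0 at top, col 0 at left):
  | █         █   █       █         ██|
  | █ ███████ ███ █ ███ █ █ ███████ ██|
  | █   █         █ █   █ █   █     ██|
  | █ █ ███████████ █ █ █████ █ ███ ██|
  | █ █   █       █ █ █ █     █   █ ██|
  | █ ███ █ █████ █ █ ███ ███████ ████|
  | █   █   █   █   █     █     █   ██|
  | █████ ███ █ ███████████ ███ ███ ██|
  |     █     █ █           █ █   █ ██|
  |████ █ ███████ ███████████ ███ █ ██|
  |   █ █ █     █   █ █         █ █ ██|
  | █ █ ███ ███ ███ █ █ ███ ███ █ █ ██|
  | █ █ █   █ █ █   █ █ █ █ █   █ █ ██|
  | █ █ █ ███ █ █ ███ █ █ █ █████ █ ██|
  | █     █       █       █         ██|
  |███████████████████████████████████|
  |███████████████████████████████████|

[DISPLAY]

 █         █   █       █         ██          
 █ ███████ ███ █ ███ █ █ ███████ ██          
 █   █         █ █   █ █   █     ██          
 █ █ ███████████ █ █ █████ █ ███ ██          
 █ █   █       █ █ █ █     █   █ ██          
 █ ███ █ █████ █ █ ███ ███████ ████          
 █   █   █   █   █     █     █   ██          
 █████ ███ █ ███████████ ███ ███ ██          
     █     █ █           █ █   █ ██          
████ █ ███████ ███████████ ███ █ ██          
   █ █ █     █   █ █         █ █ ██          
 █ █ ███ ███ ███ █ █ ███ ███ █ █ ██          
 █ █ █   █ █ █   █ █ █ █ █   █ █ ██          
 █ █ █ ███ █ █ ███ █ █ █ █████ █ ██          
 █     █       █       █         ██          
███████████████████████████████████          
███████████████████████████████████          
                                             
                                             
                                             


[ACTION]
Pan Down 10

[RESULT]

   █ █ █     █   █ █         █ █ ██          
 █ █ ███ ███ ███ █ █ ███ ███ █ █ ██          
 █ █ █   █ █ █   █ █ █ █ █   █ █ ██          
 █ █ █ ███ █ █ ███ █ █ █ █████ █ ██          
 █     █       █       █         ██          
███████████████████████████████████          
███████████████████████████████████          
                                             
                                             
                                             
                                             
                                             
                                             
                                             
                                             
                                             
                                             
                                             
                                             
                                             


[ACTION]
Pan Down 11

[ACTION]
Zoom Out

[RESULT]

                                             
                                             
                                             
                                             
                                             
                                             
                                             
                                             
                                             
                                             
                                             
                                             
                                             
                                             
                                             
                                             
                                             
                                             
                                             
                                             


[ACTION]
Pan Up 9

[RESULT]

 █ █ █   █ █ █   █ █ █ █ █   █ █ ██          
 █ █ █ ███ █ █ ███ █ █ █ █████ █ ██          
 █     █       █       █         ██          
███████████████████████████████████          
███████████████████████████████████          
                                             
                                             
                                             
                                             
                                             
                                             
                                             
                                             
                                             
                                             
                                             
                                             
                                             
                                             
                                             


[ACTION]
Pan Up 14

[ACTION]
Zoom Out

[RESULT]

 █         █   █       █         ██          
 █ ███████ ███ █ ███ █ █ ███████ ██          
 █   █         █ █   █ █   █     ██          
 █ █ ███████████ █ █ █████ █ ███ ██          
 █ █   █       █ █ █ █     █   █ ██          
 █ ███ █ █████ █ █ ███ ███████ ████          
 █   █   █   █   █     █     █   ██          
 █████ ███ █ ███████████ ███ ███ ██          
     █     █ █           █ █   █ ██          
████ █ ███████ ███████████ ███ █ ██          
   █ █ █     █   █ █         █ █ ██          
 █ █ ███ ███ ███ █ █ ███ ███ █ █ ██          
 █ █ █   █ █ █   █ █ █ █ █   █ █ ██          
 █ █ █ ███ █ █ ███ █ █ █ █████ █ ██          
 █     █       █       █         ██          
███████████████████████████████████          
███████████████████████████████████          
                                             
                                             
                                             


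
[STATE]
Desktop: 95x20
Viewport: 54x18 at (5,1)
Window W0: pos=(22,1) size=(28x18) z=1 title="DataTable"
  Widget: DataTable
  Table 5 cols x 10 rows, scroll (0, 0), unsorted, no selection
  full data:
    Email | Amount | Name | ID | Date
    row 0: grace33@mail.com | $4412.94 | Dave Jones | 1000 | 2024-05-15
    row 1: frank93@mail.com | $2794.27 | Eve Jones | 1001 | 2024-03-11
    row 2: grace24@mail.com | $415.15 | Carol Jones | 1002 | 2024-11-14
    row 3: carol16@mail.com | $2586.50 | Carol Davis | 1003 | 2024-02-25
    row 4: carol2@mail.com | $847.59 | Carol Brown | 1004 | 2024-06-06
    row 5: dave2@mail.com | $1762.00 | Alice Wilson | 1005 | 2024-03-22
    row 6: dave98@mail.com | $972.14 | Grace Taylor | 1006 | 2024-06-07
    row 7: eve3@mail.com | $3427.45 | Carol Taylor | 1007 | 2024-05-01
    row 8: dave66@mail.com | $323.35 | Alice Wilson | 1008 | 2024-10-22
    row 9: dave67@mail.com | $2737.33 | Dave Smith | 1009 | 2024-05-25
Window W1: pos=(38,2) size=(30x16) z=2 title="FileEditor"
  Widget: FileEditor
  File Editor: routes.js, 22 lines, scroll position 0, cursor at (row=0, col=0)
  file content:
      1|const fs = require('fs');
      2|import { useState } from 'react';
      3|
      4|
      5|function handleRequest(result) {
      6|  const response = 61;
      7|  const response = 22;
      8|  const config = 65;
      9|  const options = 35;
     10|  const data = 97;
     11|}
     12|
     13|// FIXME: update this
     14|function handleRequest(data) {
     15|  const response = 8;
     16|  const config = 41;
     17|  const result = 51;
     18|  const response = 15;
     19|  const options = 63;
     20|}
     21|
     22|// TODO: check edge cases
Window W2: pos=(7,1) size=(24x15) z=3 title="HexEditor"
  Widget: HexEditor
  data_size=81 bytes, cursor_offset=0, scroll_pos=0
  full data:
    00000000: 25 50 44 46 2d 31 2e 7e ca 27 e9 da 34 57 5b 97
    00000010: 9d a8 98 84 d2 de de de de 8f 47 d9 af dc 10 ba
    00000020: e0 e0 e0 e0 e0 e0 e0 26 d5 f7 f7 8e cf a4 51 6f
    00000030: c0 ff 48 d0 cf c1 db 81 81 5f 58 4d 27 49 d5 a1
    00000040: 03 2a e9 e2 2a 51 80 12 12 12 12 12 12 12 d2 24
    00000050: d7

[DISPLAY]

  ┏━━━━━━━━━━━━━━━━━━━━━━┓━━━━━━━━━━━━━━━━━━┓         
  ┃ HexEditor            ┃le     ┏━━━━━━━━━━━━━━━━━━━━
  ┠──────────────────────┨───────┃ FileEditor         
  ┃00000000  25 50 44 46 ┃       ┠────────────────────
  ┃00000010  9d a8 98 84 ┃───────┃█onst fs = require('
  ┃00000020  e0 e0 e0 e0 ┃mail.co┃import { useState } 
  ┃00000030  c0 ff 48 d0 ┃mail.co┃                    
  ┃00000040  03 2a e9 e2 ┃mail.co┃                    
  ┃00000050  d7          ┃mail.co┃function handleReque
  ┃                      ┃ail.com┃  const response = 6
  ┃                      ┃il.com ┃  const response = 2
  ┃                      ┃ail.com┃  const config = 65;
  ┃                      ┃l.com  ┃  const options = 35
  ┃                      ┃ail.com┃  const data = 97;  
  ┗━━━━━━━━━━━━━━━━━━━━━━┛ail.com┃}                   
                 ┃               ┃                    
                 ┃               ┗━━━━━━━━━━━━━━━━━━━━
                 ┗━━━━━━━━━━━━━━━━━━━━━━━━━━┛         


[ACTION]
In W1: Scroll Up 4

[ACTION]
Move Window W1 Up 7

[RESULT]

  ┏━━━━━━━━━━━━━━━━━━━━━━┓━━━━━━━┃ FileEditor         
  ┃ HexEditor            ┃le     ┠────────────────────
  ┠──────────────────────┨───────┃█onst fs = require('
  ┃00000000  25 50 44 46 ┃       ┃import { useState } 
  ┃00000010  9d a8 98 84 ┃───────┃                    
  ┃00000020  e0 e0 e0 e0 ┃mail.co┃                    
  ┃00000030  c0 ff 48 d0 ┃mail.co┃function handleReque
  ┃00000040  03 2a e9 e2 ┃mail.co┃  const response = 6
  ┃00000050  d7          ┃mail.co┃  const response = 2
  ┃                      ┃ail.com┃  const config = 65;
  ┃                      ┃il.com ┃  const options = 35
  ┃                      ┃ail.com┃  const data = 97;  
  ┃                      ┃l.com  ┃}                   
  ┃                      ┃ail.com┃                    
  ┗━━━━━━━━━━━━━━━━━━━━━━┛ail.com┗━━━━━━━━━━━━━━━━━━━━
                 ┃                          ┃         
                 ┃                          ┃         
                 ┗━━━━━━━━━━━━━━━━━━━━━━━━━━┛         


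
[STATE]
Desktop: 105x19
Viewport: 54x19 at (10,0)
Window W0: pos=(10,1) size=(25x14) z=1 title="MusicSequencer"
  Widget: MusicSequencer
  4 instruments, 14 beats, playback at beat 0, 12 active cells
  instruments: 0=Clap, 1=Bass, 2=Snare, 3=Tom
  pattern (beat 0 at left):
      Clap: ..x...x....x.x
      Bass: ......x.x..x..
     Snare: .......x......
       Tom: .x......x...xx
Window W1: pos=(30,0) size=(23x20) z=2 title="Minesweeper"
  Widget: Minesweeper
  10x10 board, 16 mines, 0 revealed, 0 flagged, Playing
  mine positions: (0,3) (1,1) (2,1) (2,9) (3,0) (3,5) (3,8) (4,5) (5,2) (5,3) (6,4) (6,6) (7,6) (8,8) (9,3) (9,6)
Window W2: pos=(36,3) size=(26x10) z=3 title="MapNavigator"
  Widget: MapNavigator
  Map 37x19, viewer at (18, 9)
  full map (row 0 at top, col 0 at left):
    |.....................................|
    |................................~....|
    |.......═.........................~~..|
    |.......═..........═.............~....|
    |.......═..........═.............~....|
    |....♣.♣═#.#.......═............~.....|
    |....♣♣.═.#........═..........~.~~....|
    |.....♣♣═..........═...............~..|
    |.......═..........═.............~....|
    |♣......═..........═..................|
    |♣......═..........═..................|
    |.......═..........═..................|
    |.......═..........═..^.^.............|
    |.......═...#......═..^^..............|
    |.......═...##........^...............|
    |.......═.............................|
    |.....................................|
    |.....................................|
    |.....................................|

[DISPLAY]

                    ┏━━━━━━━━━━━━━━━━━━━━━┓           
┏━━━━━━━━━━━━━━━━━━━┃ Minesweeper         ┃           
┃ MusicSequencer    ┠─────────────────────┨           
┠───────────────────┃■■■■■┏━━━━━━━━━━━━━━━━━━━━━━━━┓  
┃      ▼123456789012┃■■■■■┃ MapNavigator           ┃  
┃  Clap··█···█····█·┃■■■■■┠────────────────────────┨  
┃  Bass······█·█··█·┃■■■■■┃.═.#........═..........~┃  
┃ Snare·······█·····┃■■■■■┃♣═..........═...........┃  
┃   Tom·█······█···█┃■■■■■┃.═..........═...........┃  
┃                   ┃■■■■■┃.═..........@...........┃  
┃                   ┃■■■■■┃.═..........═...........┃  
┃                   ┃■■■■■┃.═..........═...........┃  
┃                   ┃■■■■■┗━━━━━━━━━━━━━━━━━━━━━━━━┛  
┃                   ┃                     ┃           
┗━━━━━━━━━━━━━━━━━━━┃                     ┃           
                    ┃                     ┃           
                    ┃                     ┃           
                    ┃                     ┃           
                    ┃                     ┃           


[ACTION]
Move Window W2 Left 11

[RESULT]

                    ┏━━━━━━━━━━━━━━━━━━━━━┓           
┏━━━━━━━━━━━━━━━━━━━┃ Minesweeper         ┃           
┃ MusicSequencer    ┠─────────────────────┨           
┠──────────────┏━━━━━━━━━━━━━━━━━━━━━━━━┓ ┃           
┃      ▼1234567┃ MapNavigator           ┃ ┃           
┃  Clap··█···█·┠────────────────────────┨ ┃           
┃  Bass······█·┃.═.#........═..........~┃ ┃           
┃ Snare·······█┃♣═..........═...........┃ ┃           
┃   Tom·█······┃.═..........═...........┃ ┃           
┃              ┃.═..........@...........┃ ┃           
┃              ┃.═..........═...........┃ ┃           
┃              ┃.═..........═...........┃ ┃           
┃              ┗━━━━━━━━━━━━━━━━━━━━━━━━┛ ┃           
┃                   ┃                     ┃           
┗━━━━━━━━━━━━━━━━━━━┃                     ┃           
                    ┃                     ┃           
                    ┃                     ┃           
                    ┃                     ┃           
                    ┃                     ┃           


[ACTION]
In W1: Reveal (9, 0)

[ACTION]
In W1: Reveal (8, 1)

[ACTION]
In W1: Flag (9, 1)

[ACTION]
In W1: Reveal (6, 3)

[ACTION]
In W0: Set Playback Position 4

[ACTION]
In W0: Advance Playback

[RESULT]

                    ┏━━━━━━━━━━━━━━━━━━━━━┓           
┏━━━━━━━━━━━━━━━━━━━┃ Minesweeper         ┃           
┃ MusicSequencer    ┠─────────────────────┨           
┠──────────────┏━━━━━━━━━━━━━━━━━━━━━━━━┓ ┃           
┃      01234▼67┃ MapNavigator           ┃ ┃           
┃  Clap··█···█·┠────────────────────────┨ ┃           
┃  Bass······█·┃.═.#........═..........~┃ ┃           
┃ Snare·······█┃♣═..........═...........┃ ┃           
┃   Tom·█······┃.═..........═...........┃ ┃           
┃              ┃.═..........@...........┃ ┃           
┃              ┃.═..........═...........┃ ┃           
┃              ┃.═..........═...........┃ ┃           
┃              ┗━━━━━━━━━━━━━━━━━━━━━━━━┛ ┃           
┃                   ┃                     ┃           
┗━━━━━━━━━━━━━━━━━━━┃                     ┃           
                    ┃                     ┃           
                    ┃                     ┃           
                    ┃                     ┃           
                    ┃                     ┃           
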